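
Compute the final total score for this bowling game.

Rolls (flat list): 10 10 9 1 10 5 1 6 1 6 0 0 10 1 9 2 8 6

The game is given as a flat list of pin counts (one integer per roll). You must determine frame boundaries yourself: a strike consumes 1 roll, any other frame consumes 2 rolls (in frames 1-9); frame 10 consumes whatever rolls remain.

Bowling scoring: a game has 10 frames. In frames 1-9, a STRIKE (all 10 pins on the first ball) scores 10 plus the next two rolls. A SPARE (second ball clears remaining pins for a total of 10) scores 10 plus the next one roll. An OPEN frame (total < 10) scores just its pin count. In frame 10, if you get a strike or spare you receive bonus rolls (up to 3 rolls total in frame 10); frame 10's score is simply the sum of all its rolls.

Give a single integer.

Frame 1: STRIKE. 10 + next two rolls (10+9) = 29. Cumulative: 29
Frame 2: STRIKE. 10 + next two rolls (9+1) = 20. Cumulative: 49
Frame 3: SPARE (9+1=10). 10 + next roll (10) = 20. Cumulative: 69
Frame 4: STRIKE. 10 + next two rolls (5+1) = 16. Cumulative: 85
Frame 5: OPEN (5+1=6). Cumulative: 91
Frame 6: OPEN (6+1=7). Cumulative: 98
Frame 7: OPEN (6+0=6). Cumulative: 104
Frame 8: SPARE (0+10=10). 10 + next roll (1) = 11. Cumulative: 115
Frame 9: SPARE (1+9=10). 10 + next roll (2) = 12. Cumulative: 127
Frame 10: SPARE. Sum of all frame-10 rolls (2+8+6) = 16. Cumulative: 143

Answer: 143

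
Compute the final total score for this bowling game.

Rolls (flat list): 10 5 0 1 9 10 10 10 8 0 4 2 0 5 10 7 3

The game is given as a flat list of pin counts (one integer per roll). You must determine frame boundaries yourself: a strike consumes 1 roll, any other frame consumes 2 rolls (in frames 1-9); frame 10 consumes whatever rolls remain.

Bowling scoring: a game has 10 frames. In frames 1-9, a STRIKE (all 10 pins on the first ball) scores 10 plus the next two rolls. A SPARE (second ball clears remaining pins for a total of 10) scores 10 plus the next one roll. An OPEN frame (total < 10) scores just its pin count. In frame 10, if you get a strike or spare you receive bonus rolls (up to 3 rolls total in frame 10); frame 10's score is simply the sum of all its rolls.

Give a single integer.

Frame 1: STRIKE. 10 + next two rolls (5+0) = 15. Cumulative: 15
Frame 2: OPEN (5+0=5). Cumulative: 20
Frame 3: SPARE (1+9=10). 10 + next roll (10) = 20. Cumulative: 40
Frame 4: STRIKE. 10 + next two rolls (10+10) = 30. Cumulative: 70
Frame 5: STRIKE. 10 + next two rolls (10+8) = 28. Cumulative: 98
Frame 6: STRIKE. 10 + next two rolls (8+0) = 18. Cumulative: 116
Frame 7: OPEN (8+0=8). Cumulative: 124
Frame 8: OPEN (4+2=6). Cumulative: 130
Frame 9: OPEN (0+5=5). Cumulative: 135
Frame 10: STRIKE. Sum of all frame-10 rolls (10+7+3) = 20. Cumulative: 155

Answer: 155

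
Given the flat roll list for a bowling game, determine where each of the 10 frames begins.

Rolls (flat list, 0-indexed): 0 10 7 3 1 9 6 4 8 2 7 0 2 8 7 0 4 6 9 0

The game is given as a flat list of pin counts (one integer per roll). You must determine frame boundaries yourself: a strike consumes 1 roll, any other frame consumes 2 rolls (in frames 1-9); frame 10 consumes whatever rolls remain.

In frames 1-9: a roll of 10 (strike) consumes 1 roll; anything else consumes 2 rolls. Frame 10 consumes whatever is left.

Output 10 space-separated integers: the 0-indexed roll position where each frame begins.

Frame 1 starts at roll index 0: rolls=0,10 (sum=10), consumes 2 rolls
Frame 2 starts at roll index 2: rolls=7,3 (sum=10), consumes 2 rolls
Frame 3 starts at roll index 4: rolls=1,9 (sum=10), consumes 2 rolls
Frame 4 starts at roll index 6: rolls=6,4 (sum=10), consumes 2 rolls
Frame 5 starts at roll index 8: rolls=8,2 (sum=10), consumes 2 rolls
Frame 6 starts at roll index 10: rolls=7,0 (sum=7), consumes 2 rolls
Frame 7 starts at roll index 12: rolls=2,8 (sum=10), consumes 2 rolls
Frame 8 starts at roll index 14: rolls=7,0 (sum=7), consumes 2 rolls
Frame 9 starts at roll index 16: rolls=4,6 (sum=10), consumes 2 rolls
Frame 10 starts at roll index 18: 2 remaining rolls

Answer: 0 2 4 6 8 10 12 14 16 18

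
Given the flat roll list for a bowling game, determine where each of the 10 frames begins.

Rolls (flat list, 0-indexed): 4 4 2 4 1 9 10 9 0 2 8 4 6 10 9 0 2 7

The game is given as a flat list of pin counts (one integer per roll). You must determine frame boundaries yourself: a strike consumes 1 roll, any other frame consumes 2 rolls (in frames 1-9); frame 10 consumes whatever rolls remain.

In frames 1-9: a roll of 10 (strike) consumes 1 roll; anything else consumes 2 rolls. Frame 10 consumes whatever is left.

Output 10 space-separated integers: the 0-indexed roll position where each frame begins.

Frame 1 starts at roll index 0: rolls=4,4 (sum=8), consumes 2 rolls
Frame 2 starts at roll index 2: rolls=2,4 (sum=6), consumes 2 rolls
Frame 3 starts at roll index 4: rolls=1,9 (sum=10), consumes 2 rolls
Frame 4 starts at roll index 6: roll=10 (strike), consumes 1 roll
Frame 5 starts at roll index 7: rolls=9,0 (sum=9), consumes 2 rolls
Frame 6 starts at roll index 9: rolls=2,8 (sum=10), consumes 2 rolls
Frame 7 starts at roll index 11: rolls=4,6 (sum=10), consumes 2 rolls
Frame 8 starts at roll index 13: roll=10 (strike), consumes 1 roll
Frame 9 starts at roll index 14: rolls=9,0 (sum=9), consumes 2 rolls
Frame 10 starts at roll index 16: 2 remaining rolls

Answer: 0 2 4 6 7 9 11 13 14 16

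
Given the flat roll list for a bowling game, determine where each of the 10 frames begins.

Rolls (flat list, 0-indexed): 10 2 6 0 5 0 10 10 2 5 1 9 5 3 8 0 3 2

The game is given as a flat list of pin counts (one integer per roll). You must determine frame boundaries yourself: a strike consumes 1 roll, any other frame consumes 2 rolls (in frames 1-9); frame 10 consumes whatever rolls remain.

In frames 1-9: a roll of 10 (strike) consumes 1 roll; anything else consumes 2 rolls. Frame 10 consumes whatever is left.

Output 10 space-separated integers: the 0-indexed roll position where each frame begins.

Answer: 0 1 3 5 7 8 10 12 14 16

Derivation:
Frame 1 starts at roll index 0: roll=10 (strike), consumes 1 roll
Frame 2 starts at roll index 1: rolls=2,6 (sum=8), consumes 2 rolls
Frame 3 starts at roll index 3: rolls=0,5 (sum=5), consumes 2 rolls
Frame 4 starts at roll index 5: rolls=0,10 (sum=10), consumes 2 rolls
Frame 5 starts at roll index 7: roll=10 (strike), consumes 1 roll
Frame 6 starts at roll index 8: rolls=2,5 (sum=7), consumes 2 rolls
Frame 7 starts at roll index 10: rolls=1,9 (sum=10), consumes 2 rolls
Frame 8 starts at roll index 12: rolls=5,3 (sum=8), consumes 2 rolls
Frame 9 starts at roll index 14: rolls=8,0 (sum=8), consumes 2 rolls
Frame 10 starts at roll index 16: 2 remaining rolls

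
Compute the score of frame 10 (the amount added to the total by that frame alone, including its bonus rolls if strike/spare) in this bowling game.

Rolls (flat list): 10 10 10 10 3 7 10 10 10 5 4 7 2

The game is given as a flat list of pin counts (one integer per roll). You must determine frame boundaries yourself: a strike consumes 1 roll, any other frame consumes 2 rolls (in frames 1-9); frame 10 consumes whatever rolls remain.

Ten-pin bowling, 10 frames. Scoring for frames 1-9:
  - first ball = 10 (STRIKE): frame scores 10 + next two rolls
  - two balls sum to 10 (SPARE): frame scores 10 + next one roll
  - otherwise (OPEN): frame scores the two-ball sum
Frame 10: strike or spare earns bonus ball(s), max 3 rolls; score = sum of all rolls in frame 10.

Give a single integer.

Answer: 9

Derivation:
Frame 1: STRIKE. 10 + next two rolls (10+10) = 30. Cumulative: 30
Frame 2: STRIKE. 10 + next two rolls (10+10) = 30. Cumulative: 60
Frame 3: STRIKE. 10 + next two rolls (10+3) = 23. Cumulative: 83
Frame 4: STRIKE. 10 + next two rolls (3+7) = 20. Cumulative: 103
Frame 5: SPARE (3+7=10). 10 + next roll (10) = 20. Cumulative: 123
Frame 6: STRIKE. 10 + next two rolls (10+10) = 30. Cumulative: 153
Frame 7: STRIKE. 10 + next two rolls (10+5) = 25. Cumulative: 178
Frame 8: STRIKE. 10 + next two rolls (5+4) = 19. Cumulative: 197
Frame 9: OPEN (5+4=9). Cumulative: 206
Frame 10: OPEN. Sum of all frame-10 rolls (7+2) = 9. Cumulative: 215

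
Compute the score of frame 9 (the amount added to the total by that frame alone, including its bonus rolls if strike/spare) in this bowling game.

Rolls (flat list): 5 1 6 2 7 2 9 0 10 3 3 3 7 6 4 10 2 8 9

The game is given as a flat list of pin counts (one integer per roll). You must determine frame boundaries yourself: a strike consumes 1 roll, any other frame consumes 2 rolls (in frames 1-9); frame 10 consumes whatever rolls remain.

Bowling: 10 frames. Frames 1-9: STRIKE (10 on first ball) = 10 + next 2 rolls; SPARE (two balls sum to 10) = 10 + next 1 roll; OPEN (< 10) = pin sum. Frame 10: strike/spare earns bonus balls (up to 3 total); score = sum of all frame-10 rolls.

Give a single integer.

Answer: 20

Derivation:
Frame 1: OPEN (5+1=6). Cumulative: 6
Frame 2: OPEN (6+2=8). Cumulative: 14
Frame 3: OPEN (7+2=9). Cumulative: 23
Frame 4: OPEN (9+0=9). Cumulative: 32
Frame 5: STRIKE. 10 + next two rolls (3+3) = 16. Cumulative: 48
Frame 6: OPEN (3+3=6). Cumulative: 54
Frame 7: SPARE (3+7=10). 10 + next roll (6) = 16. Cumulative: 70
Frame 8: SPARE (6+4=10). 10 + next roll (10) = 20. Cumulative: 90
Frame 9: STRIKE. 10 + next two rolls (2+8) = 20. Cumulative: 110
Frame 10: SPARE. Sum of all frame-10 rolls (2+8+9) = 19. Cumulative: 129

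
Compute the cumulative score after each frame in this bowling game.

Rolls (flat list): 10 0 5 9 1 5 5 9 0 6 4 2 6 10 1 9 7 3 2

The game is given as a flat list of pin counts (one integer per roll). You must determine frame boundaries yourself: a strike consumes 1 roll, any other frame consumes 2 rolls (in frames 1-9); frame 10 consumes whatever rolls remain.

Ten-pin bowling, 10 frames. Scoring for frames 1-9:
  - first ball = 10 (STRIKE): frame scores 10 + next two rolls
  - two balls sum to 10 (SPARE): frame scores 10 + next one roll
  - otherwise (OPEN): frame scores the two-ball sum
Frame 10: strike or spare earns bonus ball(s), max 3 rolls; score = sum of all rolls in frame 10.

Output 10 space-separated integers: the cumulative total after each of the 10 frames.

Answer: 15 20 35 54 63 75 83 103 120 132

Derivation:
Frame 1: STRIKE. 10 + next two rolls (0+5) = 15. Cumulative: 15
Frame 2: OPEN (0+5=5). Cumulative: 20
Frame 3: SPARE (9+1=10). 10 + next roll (5) = 15. Cumulative: 35
Frame 4: SPARE (5+5=10). 10 + next roll (9) = 19. Cumulative: 54
Frame 5: OPEN (9+0=9). Cumulative: 63
Frame 6: SPARE (6+4=10). 10 + next roll (2) = 12. Cumulative: 75
Frame 7: OPEN (2+6=8). Cumulative: 83
Frame 8: STRIKE. 10 + next two rolls (1+9) = 20. Cumulative: 103
Frame 9: SPARE (1+9=10). 10 + next roll (7) = 17. Cumulative: 120
Frame 10: SPARE. Sum of all frame-10 rolls (7+3+2) = 12. Cumulative: 132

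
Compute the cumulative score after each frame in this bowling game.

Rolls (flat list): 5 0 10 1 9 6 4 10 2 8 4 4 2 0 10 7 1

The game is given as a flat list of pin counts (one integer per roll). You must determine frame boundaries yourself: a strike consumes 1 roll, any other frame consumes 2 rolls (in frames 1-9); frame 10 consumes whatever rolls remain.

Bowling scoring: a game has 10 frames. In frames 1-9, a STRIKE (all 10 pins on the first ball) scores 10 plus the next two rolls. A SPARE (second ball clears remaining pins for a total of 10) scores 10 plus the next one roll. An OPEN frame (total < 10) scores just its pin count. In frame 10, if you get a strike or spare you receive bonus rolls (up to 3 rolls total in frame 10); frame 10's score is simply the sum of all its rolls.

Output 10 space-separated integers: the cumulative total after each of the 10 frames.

Frame 1: OPEN (5+0=5). Cumulative: 5
Frame 2: STRIKE. 10 + next two rolls (1+9) = 20. Cumulative: 25
Frame 3: SPARE (1+9=10). 10 + next roll (6) = 16. Cumulative: 41
Frame 4: SPARE (6+4=10). 10 + next roll (10) = 20. Cumulative: 61
Frame 5: STRIKE. 10 + next two rolls (2+8) = 20. Cumulative: 81
Frame 6: SPARE (2+8=10). 10 + next roll (4) = 14. Cumulative: 95
Frame 7: OPEN (4+4=8). Cumulative: 103
Frame 8: OPEN (2+0=2). Cumulative: 105
Frame 9: STRIKE. 10 + next two rolls (7+1) = 18. Cumulative: 123
Frame 10: OPEN. Sum of all frame-10 rolls (7+1) = 8. Cumulative: 131

Answer: 5 25 41 61 81 95 103 105 123 131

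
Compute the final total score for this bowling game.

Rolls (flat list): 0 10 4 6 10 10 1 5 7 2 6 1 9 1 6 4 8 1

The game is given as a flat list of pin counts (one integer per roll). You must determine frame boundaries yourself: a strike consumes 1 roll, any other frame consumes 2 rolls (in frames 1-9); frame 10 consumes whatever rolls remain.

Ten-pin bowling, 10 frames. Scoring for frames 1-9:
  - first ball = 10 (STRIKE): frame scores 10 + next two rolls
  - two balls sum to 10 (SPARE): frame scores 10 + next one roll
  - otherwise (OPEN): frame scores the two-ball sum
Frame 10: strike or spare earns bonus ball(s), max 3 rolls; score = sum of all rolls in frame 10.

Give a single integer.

Frame 1: SPARE (0+10=10). 10 + next roll (4) = 14. Cumulative: 14
Frame 2: SPARE (4+6=10). 10 + next roll (10) = 20. Cumulative: 34
Frame 3: STRIKE. 10 + next two rolls (10+1) = 21. Cumulative: 55
Frame 4: STRIKE. 10 + next two rolls (1+5) = 16. Cumulative: 71
Frame 5: OPEN (1+5=6). Cumulative: 77
Frame 6: OPEN (7+2=9). Cumulative: 86
Frame 7: OPEN (6+1=7). Cumulative: 93
Frame 8: SPARE (9+1=10). 10 + next roll (6) = 16. Cumulative: 109
Frame 9: SPARE (6+4=10). 10 + next roll (8) = 18. Cumulative: 127
Frame 10: OPEN. Sum of all frame-10 rolls (8+1) = 9. Cumulative: 136

Answer: 136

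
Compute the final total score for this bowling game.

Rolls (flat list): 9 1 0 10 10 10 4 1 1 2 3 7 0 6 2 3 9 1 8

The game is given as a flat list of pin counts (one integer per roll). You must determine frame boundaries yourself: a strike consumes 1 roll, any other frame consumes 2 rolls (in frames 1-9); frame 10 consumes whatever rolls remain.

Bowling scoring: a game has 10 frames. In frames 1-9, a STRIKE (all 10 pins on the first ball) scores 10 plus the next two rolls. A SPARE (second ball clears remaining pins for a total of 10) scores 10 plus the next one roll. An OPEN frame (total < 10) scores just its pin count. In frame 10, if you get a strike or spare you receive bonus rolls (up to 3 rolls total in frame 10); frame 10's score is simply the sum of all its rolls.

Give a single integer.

Frame 1: SPARE (9+1=10). 10 + next roll (0) = 10. Cumulative: 10
Frame 2: SPARE (0+10=10). 10 + next roll (10) = 20. Cumulative: 30
Frame 3: STRIKE. 10 + next two rolls (10+4) = 24. Cumulative: 54
Frame 4: STRIKE. 10 + next two rolls (4+1) = 15. Cumulative: 69
Frame 5: OPEN (4+1=5). Cumulative: 74
Frame 6: OPEN (1+2=3). Cumulative: 77
Frame 7: SPARE (3+7=10). 10 + next roll (0) = 10. Cumulative: 87
Frame 8: OPEN (0+6=6). Cumulative: 93
Frame 9: OPEN (2+3=5). Cumulative: 98
Frame 10: SPARE. Sum of all frame-10 rolls (9+1+8) = 18. Cumulative: 116

Answer: 116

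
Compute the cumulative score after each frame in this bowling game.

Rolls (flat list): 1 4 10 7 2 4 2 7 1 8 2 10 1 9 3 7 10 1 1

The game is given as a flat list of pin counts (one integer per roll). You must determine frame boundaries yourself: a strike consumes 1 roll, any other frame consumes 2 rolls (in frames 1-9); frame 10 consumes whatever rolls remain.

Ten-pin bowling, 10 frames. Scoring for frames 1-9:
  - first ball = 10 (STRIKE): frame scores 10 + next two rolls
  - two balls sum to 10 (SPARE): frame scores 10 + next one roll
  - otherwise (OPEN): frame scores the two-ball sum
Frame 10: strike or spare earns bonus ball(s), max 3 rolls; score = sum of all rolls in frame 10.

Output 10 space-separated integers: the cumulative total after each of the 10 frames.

Answer: 5 24 33 39 47 67 87 100 120 132

Derivation:
Frame 1: OPEN (1+4=5). Cumulative: 5
Frame 2: STRIKE. 10 + next two rolls (7+2) = 19. Cumulative: 24
Frame 3: OPEN (7+2=9). Cumulative: 33
Frame 4: OPEN (4+2=6). Cumulative: 39
Frame 5: OPEN (7+1=8). Cumulative: 47
Frame 6: SPARE (8+2=10). 10 + next roll (10) = 20. Cumulative: 67
Frame 7: STRIKE. 10 + next two rolls (1+9) = 20. Cumulative: 87
Frame 8: SPARE (1+9=10). 10 + next roll (3) = 13. Cumulative: 100
Frame 9: SPARE (3+7=10). 10 + next roll (10) = 20. Cumulative: 120
Frame 10: STRIKE. Sum of all frame-10 rolls (10+1+1) = 12. Cumulative: 132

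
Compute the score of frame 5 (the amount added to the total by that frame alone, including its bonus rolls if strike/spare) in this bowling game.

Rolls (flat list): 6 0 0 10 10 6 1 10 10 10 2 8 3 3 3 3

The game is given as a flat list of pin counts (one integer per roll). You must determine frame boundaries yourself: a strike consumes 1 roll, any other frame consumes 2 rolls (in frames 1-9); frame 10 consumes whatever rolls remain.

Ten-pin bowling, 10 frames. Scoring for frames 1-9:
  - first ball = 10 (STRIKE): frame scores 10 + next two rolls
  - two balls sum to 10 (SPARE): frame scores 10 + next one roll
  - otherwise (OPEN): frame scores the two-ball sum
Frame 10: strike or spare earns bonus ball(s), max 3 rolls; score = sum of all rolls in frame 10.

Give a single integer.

Answer: 30

Derivation:
Frame 1: OPEN (6+0=6). Cumulative: 6
Frame 2: SPARE (0+10=10). 10 + next roll (10) = 20. Cumulative: 26
Frame 3: STRIKE. 10 + next two rolls (6+1) = 17. Cumulative: 43
Frame 4: OPEN (6+1=7). Cumulative: 50
Frame 5: STRIKE. 10 + next two rolls (10+10) = 30. Cumulative: 80
Frame 6: STRIKE. 10 + next two rolls (10+2) = 22. Cumulative: 102
Frame 7: STRIKE. 10 + next two rolls (2+8) = 20. Cumulative: 122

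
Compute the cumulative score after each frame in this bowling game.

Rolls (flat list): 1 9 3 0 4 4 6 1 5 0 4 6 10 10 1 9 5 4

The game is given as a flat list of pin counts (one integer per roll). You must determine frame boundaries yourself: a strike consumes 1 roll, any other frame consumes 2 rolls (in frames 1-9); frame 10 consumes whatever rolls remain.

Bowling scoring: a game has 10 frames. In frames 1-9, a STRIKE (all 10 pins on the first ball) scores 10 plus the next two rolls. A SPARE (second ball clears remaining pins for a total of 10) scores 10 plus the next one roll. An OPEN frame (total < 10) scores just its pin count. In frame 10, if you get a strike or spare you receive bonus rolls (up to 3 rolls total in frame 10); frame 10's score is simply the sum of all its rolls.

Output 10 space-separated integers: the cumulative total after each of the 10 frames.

Answer: 13 16 24 31 36 56 77 97 112 121

Derivation:
Frame 1: SPARE (1+9=10). 10 + next roll (3) = 13. Cumulative: 13
Frame 2: OPEN (3+0=3). Cumulative: 16
Frame 3: OPEN (4+4=8). Cumulative: 24
Frame 4: OPEN (6+1=7). Cumulative: 31
Frame 5: OPEN (5+0=5). Cumulative: 36
Frame 6: SPARE (4+6=10). 10 + next roll (10) = 20. Cumulative: 56
Frame 7: STRIKE. 10 + next two rolls (10+1) = 21. Cumulative: 77
Frame 8: STRIKE. 10 + next two rolls (1+9) = 20. Cumulative: 97
Frame 9: SPARE (1+9=10). 10 + next roll (5) = 15. Cumulative: 112
Frame 10: OPEN. Sum of all frame-10 rolls (5+4) = 9. Cumulative: 121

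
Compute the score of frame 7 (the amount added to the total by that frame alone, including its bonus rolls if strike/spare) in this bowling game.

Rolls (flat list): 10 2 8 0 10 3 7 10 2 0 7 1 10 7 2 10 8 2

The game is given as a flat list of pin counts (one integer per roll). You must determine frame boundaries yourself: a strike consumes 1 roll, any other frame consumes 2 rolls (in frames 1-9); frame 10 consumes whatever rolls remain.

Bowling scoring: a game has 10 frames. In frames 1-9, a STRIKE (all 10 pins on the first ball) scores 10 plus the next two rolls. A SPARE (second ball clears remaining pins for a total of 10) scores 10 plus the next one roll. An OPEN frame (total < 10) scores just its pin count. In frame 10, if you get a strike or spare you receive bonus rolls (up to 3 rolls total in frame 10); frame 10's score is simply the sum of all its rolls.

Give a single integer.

Frame 1: STRIKE. 10 + next two rolls (2+8) = 20. Cumulative: 20
Frame 2: SPARE (2+8=10). 10 + next roll (0) = 10. Cumulative: 30
Frame 3: SPARE (0+10=10). 10 + next roll (3) = 13. Cumulative: 43
Frame 4: SPARE (3+7=10). 10 + next roll (10) = 20. Cumulative: 63
Frame 5: STRIKE. 10 + next two rolls (2+0) = 12. Cumulative: 75
Frame 6: OPEN (2+0=2). Cumulative: 77
Frame 7: OPEN (7+1=8). Cumulative: 85
Frame 8: STRIKE. 10 + next two rolls (7+2) = 19. Cumulative: 104
Frame 9: OPEN (7+2=9). Cumulative: 113

Answer: 8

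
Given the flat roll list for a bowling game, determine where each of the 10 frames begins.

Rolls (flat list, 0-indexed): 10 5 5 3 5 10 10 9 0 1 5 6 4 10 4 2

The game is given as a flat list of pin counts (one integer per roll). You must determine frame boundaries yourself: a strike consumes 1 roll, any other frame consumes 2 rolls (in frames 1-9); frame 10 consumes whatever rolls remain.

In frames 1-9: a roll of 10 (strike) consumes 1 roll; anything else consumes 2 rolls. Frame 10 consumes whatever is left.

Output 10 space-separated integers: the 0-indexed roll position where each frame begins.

Frame 1 starts at roll index 0: roll=10 (strike), consumes 1 roll
Frame 2 starts at roll index 1: rolls=5,5 (sum=10), consumes 2 rolls
Frame 3 starts at roll index 3: rolls=3,5 (sum=8), consumes 2 rolls
Frame 4 starts at roll index 5: roll=10 (strike), consumes 1 roll
Frame 5 starts at roll index 6: roll=10 (strike), consumes 1 roll
Frame 6 starts at roll index 7: rolls=9,0 (sum=9), consumes 2 rolls
Frame 7 starts at roll index 9: rolls=1,5 (sum=6), consumes 2 rolls
Frame 8 starts at roll index 11: rolls=6,4 (sum=10), consumes 2 rolls
Frame 9 starts at roll index 13: roll=10 (strike), consumes 1 roll
Frame 10 starts at roll index 14: 2 remaining rolls

Answer: 0 1 3 5 6 7 9 11 13 14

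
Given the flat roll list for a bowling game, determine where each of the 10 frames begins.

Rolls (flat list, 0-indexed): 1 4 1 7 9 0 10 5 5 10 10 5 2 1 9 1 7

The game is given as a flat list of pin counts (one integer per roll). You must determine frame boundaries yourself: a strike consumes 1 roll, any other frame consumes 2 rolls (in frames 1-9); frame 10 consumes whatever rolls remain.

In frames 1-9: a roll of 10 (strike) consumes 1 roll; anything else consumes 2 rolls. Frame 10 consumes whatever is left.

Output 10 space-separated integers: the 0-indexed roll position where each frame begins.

Frame 1 starts at roll index 0: rolls=1,4 (sum=5), consumes 2 rolls
Frame 2 starts at roll index 2: rolls=1,7 (sum=8), consumes 2 rolls
Frame 3 starts at roll index 4: rolls=9,0 (sum=9), consumes 2 rolls
Frame 4 starts at roll index 6: roll=10 (strike), consumes 1 roll
Frame 5 starts at roll index 7: rolls=5,5 (sum=10), consumes 2 rolls
Frame 6 starts at roll index 9: roll=10 (strike), consumes 1 roll
Frame 7 starts at roll index 10: roll=10 (strike), consumes 1 roll
Frame 8 starts at roll index 11: rolls=5,2 (sum=7), consumes 2 rolls
Frame 9 starts at roll index 13: rolls=1,9 (sum=10), consumes 2 rolls
Frame 10 starts at roll index 15: 2 remaining rolls

Answer: 0 2 4 6 7 9 10 11 13 15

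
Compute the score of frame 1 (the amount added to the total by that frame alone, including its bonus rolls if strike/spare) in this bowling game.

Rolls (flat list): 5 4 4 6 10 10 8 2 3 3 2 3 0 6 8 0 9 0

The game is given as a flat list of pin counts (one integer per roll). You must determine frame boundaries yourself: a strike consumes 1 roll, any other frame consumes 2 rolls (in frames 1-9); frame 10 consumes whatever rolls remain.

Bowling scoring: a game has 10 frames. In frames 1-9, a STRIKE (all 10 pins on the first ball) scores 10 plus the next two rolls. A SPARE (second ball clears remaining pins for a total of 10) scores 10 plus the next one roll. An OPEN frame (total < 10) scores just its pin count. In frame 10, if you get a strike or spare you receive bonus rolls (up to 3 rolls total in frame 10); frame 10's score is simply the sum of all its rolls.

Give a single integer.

Frame 1: OPEN (5+4=9). Cumulative: 9
Frame 2: SPARE (4+6=10). 10 + next roll (10) = 20. Cumulative: 29
Frame 3: STRIKE. 10 + next two rolls (10+8) = 28. Cumulative: 57

Answer: 9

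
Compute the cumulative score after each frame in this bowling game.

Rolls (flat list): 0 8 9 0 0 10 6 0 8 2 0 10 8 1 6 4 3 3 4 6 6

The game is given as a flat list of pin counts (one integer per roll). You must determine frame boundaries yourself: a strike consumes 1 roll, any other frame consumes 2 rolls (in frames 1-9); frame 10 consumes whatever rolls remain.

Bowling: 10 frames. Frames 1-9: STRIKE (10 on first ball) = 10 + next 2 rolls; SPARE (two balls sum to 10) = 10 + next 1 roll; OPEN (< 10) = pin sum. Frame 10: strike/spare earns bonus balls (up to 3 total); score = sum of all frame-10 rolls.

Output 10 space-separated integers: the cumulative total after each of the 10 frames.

Frame 1: OPEN (0+8=8). Cumulative: 8
Frame 2: OPEN (9+0=9). Cumulative: 17
Frame 3: SPARE (0+10=10). 10 + next roll (6) = 16. Cumulative: 33
Frame 4: OPEN (6+0=6). Cumulative: 39
Frame 5: SPARE (8+2=10). 10 + next roll (0) = 10. Cumulative: 49
Frame 6: SPARE (0+10=10). 10 + next roll (8) = 18. Cumulative: 67
Frame 7: OPEN (8+1=9). Cumulative: 76
Frame 8: SPARE (6+4=10). 10 + next roll (3) = 13. Cumulative: 89
Frame 9: OPEN (3+3=6). Cumulative: 95
Frame 10: SPARE. Sum of all frame-10 rolls (4+6+6) = 16. Cumulative: 111

Answer: 8 17 33 39 49 67 76 89 95 111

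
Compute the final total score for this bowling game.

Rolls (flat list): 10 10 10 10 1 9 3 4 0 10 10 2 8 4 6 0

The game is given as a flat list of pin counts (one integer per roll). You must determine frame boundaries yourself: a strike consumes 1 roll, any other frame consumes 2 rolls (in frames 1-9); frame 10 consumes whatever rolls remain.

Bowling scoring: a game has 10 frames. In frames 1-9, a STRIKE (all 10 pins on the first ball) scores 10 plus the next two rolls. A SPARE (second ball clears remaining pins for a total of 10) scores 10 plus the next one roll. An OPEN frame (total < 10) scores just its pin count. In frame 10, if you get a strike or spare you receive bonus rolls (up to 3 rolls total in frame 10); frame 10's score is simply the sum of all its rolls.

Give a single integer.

Answer: 185

Derivation:
Frame 1: STRIKE. 10 + next two rolls (10+10) = 30. Cumulative: 30
Frame 2: STRIKE. 10 + next two rolls (10+10) = 30. Cumulative: 60
Frame 3: STRIKE. 10 + next two rolls (10+1) = 21. Cumulative: 81
Frame 4: STRIKE. 10 + next two rolls (1+9) = 20. Cumulative: 101
Frame 5: SPARE (1+9=10). 10 + next roll (3) = 13. Cumulative: 114
Frame 6: OPEN (3+4=7). Cumulative: 121
Frame 7: SPARE (0+10=10). 10 + next roll (10) = 20. Cumulative: 141
Frame 8: STRIKE. 10 + next two rolls (2+8) = 20. Cumulative: 161
Frame 9: SPARE (2+8=10). 10 + next roll (4) = 14. Cumulative: 175
Frame 10: SPARE. Sum of all frame-10 rolls (4+6+0) = 10. Cumulative: 185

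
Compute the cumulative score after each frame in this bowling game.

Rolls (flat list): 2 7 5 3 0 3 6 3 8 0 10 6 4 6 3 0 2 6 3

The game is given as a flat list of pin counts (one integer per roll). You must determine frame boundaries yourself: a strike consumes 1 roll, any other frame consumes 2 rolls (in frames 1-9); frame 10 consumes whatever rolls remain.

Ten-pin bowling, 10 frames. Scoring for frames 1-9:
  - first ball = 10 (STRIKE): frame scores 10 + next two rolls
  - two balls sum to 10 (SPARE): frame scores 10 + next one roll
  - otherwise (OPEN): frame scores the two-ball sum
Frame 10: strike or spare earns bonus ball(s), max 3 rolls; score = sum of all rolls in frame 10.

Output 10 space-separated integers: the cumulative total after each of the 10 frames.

Frame 1: OPEN (2+7=9). Cumulative: 9
Frame 2: OPEN (5+3=8). Cumulative: 17
Frame 3: OPEN (0+3=3). Cumulative: 20
Frame 4: OPEN (6+3=9). Cumulative: 29
Frame 5: OPEN (8+0=8). Cumulative: 37
Frame 6: STRIKE. 10 + next two rolls (6+4) = 20. Cumulative: 57
Frame 7: SPARE (6+4=10). 10 + next roll (6) = 16. Cumulative: 73
Frame 8: OPEN (6+3=9). Cumulative: 82
Frame 9: OPEN (0+2=2). Cumulative: 84
Frame 10: OPEN. Sum of all frame-10 rolls (6+3) = 9. Cumulative: 93

Answer: 9 17 20 29 37 57 73 82 84 93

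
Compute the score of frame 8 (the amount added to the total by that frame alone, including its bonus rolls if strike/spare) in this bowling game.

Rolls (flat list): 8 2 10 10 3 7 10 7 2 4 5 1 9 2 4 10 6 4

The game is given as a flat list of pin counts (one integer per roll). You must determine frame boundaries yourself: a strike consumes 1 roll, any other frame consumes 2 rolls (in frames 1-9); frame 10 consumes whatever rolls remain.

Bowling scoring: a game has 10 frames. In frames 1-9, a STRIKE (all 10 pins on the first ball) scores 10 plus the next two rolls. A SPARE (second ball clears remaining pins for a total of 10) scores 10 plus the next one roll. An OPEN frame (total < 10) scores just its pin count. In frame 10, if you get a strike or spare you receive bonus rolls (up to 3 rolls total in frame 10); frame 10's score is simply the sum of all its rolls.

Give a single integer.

Frame 1: SPARE (8+2=10). 10 + next roll (10) = 20. Cumulative: 20
Frame 2: STRIKE. 10 + next two rolls (10+3) = 23. Cumulative: 43
Frame 3: STRIKE. 10 + next two rolls (3+7) = 20. Cumulative: 63
Frame 4: SPARE (3+7=10). 10 + next roll (10) = 20. Cumulative: 83
Frame 5: STRIKE. 10 + next two rolls (7+2) = 19. Cumulative: 102
Frame 6: OPEN (7+2=9). Cumulative: 111
Frame 7: OPEN (4+5=9). Cumulative: 120
Frame 8: SPARE (1+9=10). 10 + next roll (2) = 12. Cumulative: 132
Frame 9: OPEN (2+4=6). Cumulative: 138
Frame 10: STRIKE. Sum of all frame-10 rolls (10+6+4) = 20. Cumulative: 158

Answer: 12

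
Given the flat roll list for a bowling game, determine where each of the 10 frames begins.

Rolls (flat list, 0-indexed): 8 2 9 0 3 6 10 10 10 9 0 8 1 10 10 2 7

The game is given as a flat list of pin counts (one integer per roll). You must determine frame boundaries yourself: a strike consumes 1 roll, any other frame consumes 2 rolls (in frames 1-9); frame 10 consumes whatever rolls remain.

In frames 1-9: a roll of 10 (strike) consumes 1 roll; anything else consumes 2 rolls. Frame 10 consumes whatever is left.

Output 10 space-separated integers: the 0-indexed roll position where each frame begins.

Frame 1 starts at roll index 0: rolls=8,2 (sum=10), consumes 2 rolls
Frame 2 starts at roll index 2: rolls=9,0 (sum=9), consumes 2 rolls
Frame 3 starts at roll index 4: rolls=3,6 (sum=9), consumes 2 rolls
Frame 4 starts at roll index 6: roll=10 (strike), consumes 1 roll
Frame 5 starts at roll index 7: roll=10 (strike), consumes 1 roll
Frame 6 starts at roll index 8: roll=10 (strike), consumes 1 roll
Frame 7 starts at roll index 9: rolls=9,0 (sum=9), consumes 2 rolls
Frame 8 starts at roll index 11: rolls=8,1 (sum=9), consumes 2 rolls
Frame 9 starts at roll index 13: roll=10 (strike), consumes 1 roll
Frame 10 starts at roll index 14: 3 remaining rolls

Answer: 0 2 4 6 7 8 9 11 13 14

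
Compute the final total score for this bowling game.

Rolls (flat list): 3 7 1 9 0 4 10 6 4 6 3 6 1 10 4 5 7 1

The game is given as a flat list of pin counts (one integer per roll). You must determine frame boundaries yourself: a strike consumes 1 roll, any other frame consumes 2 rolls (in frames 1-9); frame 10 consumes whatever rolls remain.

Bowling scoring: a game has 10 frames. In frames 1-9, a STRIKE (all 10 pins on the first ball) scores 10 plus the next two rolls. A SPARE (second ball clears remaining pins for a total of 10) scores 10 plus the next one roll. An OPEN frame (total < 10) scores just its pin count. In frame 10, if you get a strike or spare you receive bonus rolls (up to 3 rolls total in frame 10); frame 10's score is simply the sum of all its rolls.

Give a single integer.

Answer: 113

Derivation:
Frame 1: SPARE (3+7=10). 10 + next roll (1) = 11. Cumulative: 11
Frame 2: SPARE (1+9=10). 10 + next roll (0) = 10. Cumulative: 21
Frame 3: OPEN (0+4=4). Cumulative: 25
Frame 4: STRIKE. 10 + next two rolls (6+4) = 20. Cumulative: 45
Frame 5: SPARE (6+4=10). 10 + next roll (6) = 16. Cumulative: 61
Frame 6: OPEN (6+3=9). Cumulative: 70
Frame 7: OPEN (6+1=7). Cumulative: 77
Frame 8: STRIKE. 10 + next two rolls (4+5) = 19. Cumulative: 96
Frame 9: OPEN (4+5=9). Cumulative: 105
Frame 10: OPEN. Sum of all frame-10 rolls (7+1) = 8. Cumulative: 113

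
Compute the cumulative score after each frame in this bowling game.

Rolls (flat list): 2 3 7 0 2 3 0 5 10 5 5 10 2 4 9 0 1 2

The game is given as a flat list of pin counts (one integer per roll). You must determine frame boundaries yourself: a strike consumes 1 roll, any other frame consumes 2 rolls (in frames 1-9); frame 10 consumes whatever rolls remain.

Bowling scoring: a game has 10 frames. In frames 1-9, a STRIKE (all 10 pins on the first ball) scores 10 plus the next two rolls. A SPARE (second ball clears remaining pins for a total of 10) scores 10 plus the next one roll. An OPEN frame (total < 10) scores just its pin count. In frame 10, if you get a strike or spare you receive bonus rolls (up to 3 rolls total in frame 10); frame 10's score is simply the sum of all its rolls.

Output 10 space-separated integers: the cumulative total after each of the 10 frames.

Frame 1: OPEN (2+3=5). Cumulative: 5
Frame 2: OPEN (7+0=7). Cumulative: 12
Frame 3: OPEN (2+3=5). Cumulative: 17
Frame 4: OPEN (0+5=5). Cumulative: 22
Frame 5: STRIKE. 10 + next two rolls (5+5) = 20. Cumulative: 42
Frame 6: SPARE (5+5=10). 10 + next roll (10) = 20. Cumulative: 62
Frame 7: STRIKE. 10 + next two rolls (2+4) = 16. Cumulative: 78
Frame 8: OPEN (2+4=6). Cumulative: 84
Frame 9: OPEN (9+0=9). Cumulative: 93
Frame 10: OPEN. Sum of all frame-10 rolls (1+2) = 3. Cumulative: 96

Answer: 5 12 17 22 42 62 78 84 93 96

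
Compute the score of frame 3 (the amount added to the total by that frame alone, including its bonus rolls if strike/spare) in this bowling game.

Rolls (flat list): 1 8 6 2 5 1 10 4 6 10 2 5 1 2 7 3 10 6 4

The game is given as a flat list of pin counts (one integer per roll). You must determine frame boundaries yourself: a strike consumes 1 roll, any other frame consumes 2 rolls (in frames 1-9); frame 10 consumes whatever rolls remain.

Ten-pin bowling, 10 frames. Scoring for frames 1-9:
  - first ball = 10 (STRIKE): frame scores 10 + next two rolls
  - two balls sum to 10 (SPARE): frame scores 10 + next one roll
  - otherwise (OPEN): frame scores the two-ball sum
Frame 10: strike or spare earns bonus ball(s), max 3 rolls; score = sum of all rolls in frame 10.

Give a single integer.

Frame 1: OPEN (1+8=9). Cumulative: 9
Frame 2: OPEN (6+2=8). Cumulative: 17
Frame 3: OPEN (5+1=6). Cumulative: 23
Frame 4: STRIKE. 10 + next two rolls (4+6) = 20. Cumulative: 43
Frame 5: SPARE (4+6=10). 10 + next roll (10) = 20. Cumulative: 63

Answer: 6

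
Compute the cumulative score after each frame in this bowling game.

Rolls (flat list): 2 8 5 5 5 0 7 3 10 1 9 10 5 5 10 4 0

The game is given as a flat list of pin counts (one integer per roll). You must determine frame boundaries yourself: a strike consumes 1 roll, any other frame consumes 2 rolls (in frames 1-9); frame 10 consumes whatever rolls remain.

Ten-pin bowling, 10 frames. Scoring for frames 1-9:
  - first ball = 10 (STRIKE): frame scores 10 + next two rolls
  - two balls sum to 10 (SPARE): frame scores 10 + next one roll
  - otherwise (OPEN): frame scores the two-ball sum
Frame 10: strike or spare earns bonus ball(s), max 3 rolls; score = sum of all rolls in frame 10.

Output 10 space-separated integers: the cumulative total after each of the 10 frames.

Frame 1: SPARE (2+8=10). 10 + next roll (5) = 15. Cumulative: 15
Frame 2: SPARE (5+5=10). 10 + next roll (5) = 15. Cumulative: 30
Frame 3: OPEN (5+0=5). Cumulative: 35
Frame 4: SPARE (7+3=10). 10 + next roll (10) = 20. Cumulative: 55
Frame 5: STRIKE. 10 + next two rolls (1+9) = 20. Cumulative: 75
Frame 6: SPARE (1+9=10). 10 + next roll (10) = 20. Cumulative: 95
Frame 7: STRIKE. 10 + next two rolls (5+5) = 20. Cumulative: 115
Frame 8: SPARE (5+5=10). 10 + next roll (10) = 20. Cumulative: 135
Frame 9: STRIKE. 10 + next two rolls (4+0) = 14. Cumulative: 149
Frame 10: OPEN. Sum of all frame-10 rolls (4+0) = 4. Cumulative: 153

Answer: 15 30 35 55 75 95 115 135 149 153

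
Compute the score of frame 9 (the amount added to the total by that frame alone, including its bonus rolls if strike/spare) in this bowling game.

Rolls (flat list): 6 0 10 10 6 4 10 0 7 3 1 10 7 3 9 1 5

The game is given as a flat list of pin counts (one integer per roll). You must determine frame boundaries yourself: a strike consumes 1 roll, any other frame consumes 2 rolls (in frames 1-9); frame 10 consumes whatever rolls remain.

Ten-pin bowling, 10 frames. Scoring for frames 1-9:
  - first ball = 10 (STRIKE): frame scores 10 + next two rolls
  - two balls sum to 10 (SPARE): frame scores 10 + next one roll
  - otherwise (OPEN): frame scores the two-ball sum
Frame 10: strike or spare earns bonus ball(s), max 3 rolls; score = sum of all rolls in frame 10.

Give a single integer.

Frame 1: OPEN (6+0=6). Cumulative: 6
Frame 2: STRIKE. 10 + next two rolls (10+6) = 26. Cumulative: 32
Frame 3: STRIKE. 10 + next two rolls (6+4) = 20. Cumulative: 52
Frame 4: SPARE (6+4=10). 10 + next roll (10) = 20. Cumulative: 72
Frame 5: STRIKE. 10 + next two rolls (0+7) = 17. Cumulative: 89
Frame 6: OPEN (0+7=7). Cumulative: 96
Frame 7: OPEN (3+1=4). Cumulative: 100
Frame 8: STRIKE. 10 + next two rolls (7+3) = 20. Cumulative: 120
Frame 9: SPARE (7+3=10). 10 + next roll (9) = 19. Cumulative: 139
Frame 10: SPARE. Sum of all frame-10 rolls (9+1+5) = 15. Cumulative: 154

Answer: 19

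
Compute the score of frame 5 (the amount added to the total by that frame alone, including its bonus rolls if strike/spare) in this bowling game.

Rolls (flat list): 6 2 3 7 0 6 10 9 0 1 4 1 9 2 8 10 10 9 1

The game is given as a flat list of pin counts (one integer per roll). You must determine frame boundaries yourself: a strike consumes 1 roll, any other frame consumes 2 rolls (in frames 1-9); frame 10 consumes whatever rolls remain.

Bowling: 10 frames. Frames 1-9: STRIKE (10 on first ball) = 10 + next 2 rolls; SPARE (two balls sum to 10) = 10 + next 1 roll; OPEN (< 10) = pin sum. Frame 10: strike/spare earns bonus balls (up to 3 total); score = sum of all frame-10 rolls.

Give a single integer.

Frame 1: OPEN (6+2=8). Cumulative: 8
Frame 2: SPARE (3+7=10). 10 + next roll (0) = 10. Cumulative: 18
Frame 3: OPEN (0+6=6). Cumulative: 24
Frame 4: STRIKE. 10 + next two rolls (9+0) = 19. Cumulative: 43
Frame 5: OPEN (9+0=9). Cumulative: 52
Frame 6: OPEN (1+4=5). Cumulative: 57
Frame 7: SPARE (1+9=10). 10 + next roll (2) = 12. Cumulative: 69

Answer: 9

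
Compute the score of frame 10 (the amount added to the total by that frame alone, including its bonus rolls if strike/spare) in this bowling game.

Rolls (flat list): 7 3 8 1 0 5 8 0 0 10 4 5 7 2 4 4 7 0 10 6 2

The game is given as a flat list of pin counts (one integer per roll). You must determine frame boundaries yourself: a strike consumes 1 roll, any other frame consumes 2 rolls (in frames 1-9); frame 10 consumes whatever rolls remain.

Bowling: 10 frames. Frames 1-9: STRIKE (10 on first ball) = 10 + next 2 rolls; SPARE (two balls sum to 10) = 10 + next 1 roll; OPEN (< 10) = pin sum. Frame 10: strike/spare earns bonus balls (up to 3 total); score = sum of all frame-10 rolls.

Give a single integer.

Answer: 18

Derivation:
Frame 1: SPARE (7+3=10). 10 + next roll (8) = 18. Cumulative: 18
Frame 2: OPEN (8+1=9). Cumulative: 27
Frame 3: OPEN (0+5=5). Cumulative: 32
Frame 4: OPEN (8+0=8). Cumulative: 40
Frame 5: SPARE (0+10=10). 10 + next roll (4) = 14. Cumulative: 54
Frame 6: OPEN (4+5=9). Cumulative: 63
Frame 7: OPEN (7+2=9). Cumulative: 72
Frame 8: OPEN (4+4=8). Cumulative: 80
Frame 9: OPEN (7+0=7). Cumulative: 87
Frame 10: STRIKE. Sum of all frame-10 rolls (10+6+2) = 18. Cumulative: 105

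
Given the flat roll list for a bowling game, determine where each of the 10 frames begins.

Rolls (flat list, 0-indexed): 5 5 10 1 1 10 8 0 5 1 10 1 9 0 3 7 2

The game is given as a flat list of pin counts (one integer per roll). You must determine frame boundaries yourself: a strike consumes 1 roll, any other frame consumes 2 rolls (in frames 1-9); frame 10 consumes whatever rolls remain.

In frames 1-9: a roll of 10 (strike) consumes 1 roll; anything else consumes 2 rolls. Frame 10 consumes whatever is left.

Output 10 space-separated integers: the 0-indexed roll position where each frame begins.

Frame 1 starts at roll index 0: rolls=5,5 (sum=10), consumes 2 rolls
Frame 2 starts at roll index 2: roll=10 (strike), consumes 1 roll
Frame 3 starts at roll index 3: rolls=1,1 (sum=2), consumes 2 rolls
Frame 4 starts at roll index 5: roll=10 (strike), consumes 1 roll
Frame 5 starts at roll index 6: rolls=8,0 (sum=8), consumes 2 rolls
Frame 6 starts at roll index 8: rolls=5,1 (sum=6), consumes 2 rolls
Frame 7 starts at roll index 10: roll=10 (strike), consumes 1 roll
Frame 8 starts at roll index 11: rolls=1,9 (sum=10), consumes 2 rolls
Frame 9 starts at roll index 13: rolls=0,3 (sum=3), consumes 2 rolls
Frame 10 starts at roll index 15: 2 remaining rolls

Answer: 0 2 3 5 6 8 10 11 13 15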